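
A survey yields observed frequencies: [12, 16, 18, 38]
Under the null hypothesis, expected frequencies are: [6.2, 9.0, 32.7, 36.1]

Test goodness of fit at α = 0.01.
Chi-square goodness of fit test:
H₀: observed counts match expected distribution
H₁: observed counts differ from expected distribution
df = k - 1 = 3
χ² = Σ(O - E)²/E
   = (12 - 6.2)²/6.2 + (16 - 9.0)²/9.0 + (18 - 32.7)²/32.7 + (38 - 36.1)²/36.1
   = 5.426 + 5.444 + 6.608 + 0.100
   = 17.58
p-value = 0.0005

Since p-value < α = 0.01, we reject H₀.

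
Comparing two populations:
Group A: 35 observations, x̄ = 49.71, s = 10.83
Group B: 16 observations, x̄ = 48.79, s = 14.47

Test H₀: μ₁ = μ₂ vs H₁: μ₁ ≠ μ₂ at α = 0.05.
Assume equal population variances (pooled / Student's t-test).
Student's two-sample t-test (equal variances):
H₀: μ₁ = μ₂
H₁: μ₁ ≠ μ₂
df = n₁ + n₂ - 2 = 49
Pooled variance s_p² = [(n₁-1)s₁² + (n₂-1)s₂²] / (n₁ + n₂ - 2) = [(34)(10.83²) + (15)(14.47²)] / 49 = 145.4803
SE = √(s_p²(1/n₁ + 1/n₂)) = √(145.4803 × (1/35 + 1/16)) = 3.6399
t = (x̄₁ - x̄₂) / SE = (49.71 - 48.79) / 3.6399 = 0.92 / 3.6399 = 0.253
p-value = 0.8015

Since p-value > α = 0.05, we fail to reject H₀.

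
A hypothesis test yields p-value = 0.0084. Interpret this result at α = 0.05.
Since p = 0.0084 < α = 0.05, reject H₀.
There is sufficient evidence to reject the null hypothesis; the result is statistically significant at the 0.05 level.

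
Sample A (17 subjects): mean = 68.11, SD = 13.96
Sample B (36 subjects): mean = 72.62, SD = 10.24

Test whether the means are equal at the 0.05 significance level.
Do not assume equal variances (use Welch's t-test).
Welch's two-sample t-test:
H₀: μ₁ = μ₂
H₁: μ₁ ≠ μ₂
s₁²/n₁ = 13.96²/17 = 11.4636,  s₂²/n₂ = 10.24²/36 = 2.9127
SE = √(s₁²/n₁ + s₂²/n₂) = √(11.4636 + 2.9127) = 3.7916
df (Welch-Satterthwaite) = (s₁²/n₁ + s₂²/n₂)² / [(s₁²/n₁)²/(n₁-1) + (s₂²/n₂)²/(n₂-1)] ≈ 24.44
t = (x̄₁ - x̄₂) / SE = (68.11 - 72.62) / 3.7916 = -4.51 / 3.7916 = -1.189
p-value = 0.2457

Since p-value > α = 0.05, we fail to reject H₀.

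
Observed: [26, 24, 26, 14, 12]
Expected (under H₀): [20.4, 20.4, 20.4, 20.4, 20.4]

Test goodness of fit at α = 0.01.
Chi-square goodness of fit test:
H₀: observed counts match expected distribution
H₁: observed counts differ from expected distribution
df = k - 1 = 4
χ² = Σ(O - E)²/E
   = (26 - 20.4)²/20.4 + (24 - 20.4)²/20.4 + (26 - 20.4)²/20.4 + (14 - 20.4)²/20.4 + (12 - 20.4)²/20.4
   = 1.537 + 0.635 + 1.537 + 2.008 + 3.459
   = 9.18
p-value = 0.0568

Since p-value > α = 0.01, we fail to reject H₀.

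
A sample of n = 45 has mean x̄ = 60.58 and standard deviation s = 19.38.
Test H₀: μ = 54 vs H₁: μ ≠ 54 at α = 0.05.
One-sample t-test:
H₀: μ = 54
H₁: μ ≠ 54
df = n - 1 = 44
t = (x̄ - μ₀) / (s/√n) = (60.58 - 54) / (19.38/√45) = 2.278
p-value = 0.0277

Since p-value < α = 0.05, we reject H₀.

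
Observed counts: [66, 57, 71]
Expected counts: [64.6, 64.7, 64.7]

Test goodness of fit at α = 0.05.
Chi-square goodness of fit test:
H₀: observed counts match expected distribution
H₁: observed counts differ from expected distribution
df = k - 1 = 2
χ² = Σ(O - E)²/E
   = (66 - 64.6)²/64.6 + (57 - 64.7)²/64.7 + (71 - 64.7)²/64.7
   = 0.030 + 0.916 + 0.613
   = 1.56
p-value = 0.4584

Since p-value > α = 0.05, we fail to reject H₀.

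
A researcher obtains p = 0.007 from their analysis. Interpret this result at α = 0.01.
Since p = 0.007 < α = 0.01, reject H₀.
There is sufficient evidence to reject the null hypothesis; the result is statistically significant at the 0.01 level.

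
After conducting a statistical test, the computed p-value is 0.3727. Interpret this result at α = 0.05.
Since p = 0.3727 > α = 0.05, fail to reject H₀.
There is insufficient evidence to reject the null hypothesis; the result is not statistically significant at the 0.05 level.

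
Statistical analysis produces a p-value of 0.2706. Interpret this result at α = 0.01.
Since p = 0.2706 > α = 0.01, fail to reject H₀.
There is insufficient evidence to reject the null hypothesis; the result is not statistically significant at the 0.01 level.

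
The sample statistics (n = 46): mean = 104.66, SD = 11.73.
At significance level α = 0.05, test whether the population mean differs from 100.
One-sample t-test:
H₀: μ = 100
H₁: μ ≠ 100
df = n - 1 = 45
t = (x̄ - μ₀) / (s/√n) = (104.66 - 100) / (11.73/√46) = 2.694
p-value = 0.0099

Since p-value < α = 0.05, we reject H₀.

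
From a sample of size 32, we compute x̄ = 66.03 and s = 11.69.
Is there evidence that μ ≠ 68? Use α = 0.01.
One-sample t-test:
H₀: μ = 68
H₁: μ ≠ 68
df = n - 1 = 31
t = (x̄ - μ₀) / (s/√n) = (66.03 - 68) / (11.69/√32) = -0.953
p-value = 0.3478

Since p-value > α = 0.01, we fail to reject H₀.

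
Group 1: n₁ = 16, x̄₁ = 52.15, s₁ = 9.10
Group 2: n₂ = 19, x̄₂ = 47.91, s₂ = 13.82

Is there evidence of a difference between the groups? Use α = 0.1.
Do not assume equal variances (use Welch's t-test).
Welch's two-sample t-test:
H₀: μ₁ = μ₂
H₁: μ₁ ≠ μ₂
s₁²/n₁ = 9.10²/16 = 5.1756,  s₂²/n₂ = 13.82²/19 = 10.0522
SE = √(s₁²/n₁ + s₂²/n₂) = √(5.1756 + 10.0522) = 3.9023
df (Welch-Satterthwaite) = (s₁²/n₁ + s₂²/n₂)² / [(s₁²/n₁)²/(n₁-1) + (s₂²/n₂)²/(n₂-1)] ≈ 31.34
t = (x̄₁ - x̄₂) / SE = (52.15 - 47.91) / 3.9023 = 4.24 / 3.9023 = 1.087
p-value = 0.2855

Since p-value > α = 0.1, we fail to reject H₀.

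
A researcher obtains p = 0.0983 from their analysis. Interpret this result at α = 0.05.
Since p = 0.0983 > α = 0.05, fail to reject H₀.
There is insufficient evidence to reject the null hypothesis; the result is not statistically significant at the 0.05 level.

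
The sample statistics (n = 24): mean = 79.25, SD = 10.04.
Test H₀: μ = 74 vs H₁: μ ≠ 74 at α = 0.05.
One-sample t-test:
H₀: μ = 74
H₁: μ ≠ 74
df = n - 1 = 23
t = (x̄ - μ₀) / (s/√n) = (79.25 - 74) / (10.04/√24) = 2.562
p-value = 0.0174

Since p-value < α = 0.05, we reject H₀.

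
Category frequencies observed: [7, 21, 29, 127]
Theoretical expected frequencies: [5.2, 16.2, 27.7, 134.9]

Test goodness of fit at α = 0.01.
Chi-square goodness of fit test:
H₀: observed counts match expected distribution
H₁: observed counts differ from expected distribution
df = k - 1 = 3
χ² = Σ(O - E)²/E
   = (7 - 5.2)²/5.2 + (21 - 16.2)²/16.2 + (29 - 27.7)²/27.7 + (127 - 134.9)²/134.9
   = 0.623 + 1.422 + 0.061 + 0.463
   = 2.57
p-value = 0.4630

Since p-value > α = 0.01, we fail to reject H₀.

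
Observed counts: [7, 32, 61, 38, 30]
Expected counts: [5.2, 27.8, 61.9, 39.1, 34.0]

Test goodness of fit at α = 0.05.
Chi-square goodness of fit test:
H₀: observed counts match expected distribution
H₁: observed counts differ from expected distribution
df = k - 1 = 4
χ² = Σ(O - E)²/E
   = (7 - 5.2)²/5.2 + (32 - 27.8)²/27.8 + (61 - 61.9)²/61.9 + (38 - 39.1)²/39.1 + (30 - 34.0)²/34.0
   = 0.623 + 0.635 + 0.013 + 0.031 + 0.471
   = 1.77
p-value = 0.7776

Since p-value > α = 0.05, we fail to reject H₀.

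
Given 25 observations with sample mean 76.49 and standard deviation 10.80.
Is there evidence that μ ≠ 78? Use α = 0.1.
One-sample t-test:
H₀: μ = 78
H₁: μ ≠ 78
df = n - 1 = 24
t = (x̄ - μ₀) / (s/√n) = (76.49 - 78) / (10.80/√25) = -0.699
p-value = 0.4912

Since p-value > α = 0.1, we fail to reject H₀.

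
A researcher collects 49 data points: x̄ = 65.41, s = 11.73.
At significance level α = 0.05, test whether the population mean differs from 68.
One-sample t-test:
H₀: μ = 68
H₁: μ ≠ 68
df = n - 1 = 48
t = (x̄ - μ₀) / (s/√n) = (65.41 - 68) / (11.73/√49) = -1.546
p-value = 0.1288

Since p-value > α = 0.05, we fail to reject H₀.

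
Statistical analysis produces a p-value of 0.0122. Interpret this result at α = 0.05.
Since p = 0.0122 < α = 0.05, reject H₀.
There is sufficient evidence to reject the null hypothesis; the result is statistically significant at the 0.05 level.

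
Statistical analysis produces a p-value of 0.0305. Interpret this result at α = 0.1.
Since p = 0.0305 < α = 0.1, reject H₀.
There is sufficient evidence to reject the null hypothesis; the result is statistically significant at the 0.1 level.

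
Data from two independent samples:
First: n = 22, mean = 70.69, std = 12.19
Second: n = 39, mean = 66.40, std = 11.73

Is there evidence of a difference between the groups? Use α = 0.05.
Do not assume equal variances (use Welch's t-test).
Welch's two-sample t-test:
H₀: μ₁ = μ₂
H₁: μ₁ ≠ μ₂
s₁²/n₁ = 12.19²/22 = 6.7544,  s₂²/n₂ = 11.73²/39 = 3.5280
SE = √(s₁²/n₁ + s₂²/n₂) = √(6.7544 + 3.5280) = 3.2066
df (Welch-Satterthwaite) = (s₁²/n₁ + s₂²/n₂)² / [(s₁²/n₁)²/(n₁-1) + (s₂²/n₂)²/(n₂-1)] ≈ 42.29
t = (x̄₁ - x̄₂) / SE = (70.69 - 66.40) / 3.2066 = 4.29 / 3.2066 = 1.338
p-value = 0.1881

Since p-value > α = 0.05, we fail to reject H₀.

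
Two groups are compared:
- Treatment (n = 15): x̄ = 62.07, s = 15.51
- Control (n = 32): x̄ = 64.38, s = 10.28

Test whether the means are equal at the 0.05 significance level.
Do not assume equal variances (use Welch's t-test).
Welch's two-sample t-test:
H₀: μ₁ = μ₂
H₁: μ₁ ≠ μ₂
s₁²/n₁ = 15.51²/15 = 16.0373,  s₂²/n₂ = 10.28²/32 = 3.3024
SE = √(s₁²/n₁ + s₂²/n₂) = √(16.0373 + 3.3024) = 4.3977
df (Welch-Satterthwaite) = (s₁²/n₁ + s₂²/n₂)² / [(s₁²/n₁)²/(n₁-1) + (s₂²/n₂)²/(n₂-1)] ≈ 19.98
t = (x̄₁ - x̄₂) / SE = (62.07 - 64.38) / 4.3977 = -2.31 / 4.3977 = -0.525
p-value = 0.6052

Since p-value > α = 0.05, we fail to reject H₀.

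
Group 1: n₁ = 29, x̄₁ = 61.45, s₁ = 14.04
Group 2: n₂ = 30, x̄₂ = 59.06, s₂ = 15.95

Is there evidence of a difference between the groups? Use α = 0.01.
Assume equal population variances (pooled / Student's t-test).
Student's two-sample t-test (equal variances):
H₀: μ₁ = μ₂
H₁: μ₁ ≠ μ₂
df = n₁ + n₂ - 2 = 57
Pooled variance s_p² = [(n₁-1)s₁² + (n₂-1)s₂²] / (n₁ + n₂ - 2) = [(28)(14.04²) + (29)(15.95²)] / 57 = 226.2645
SE = √(s_p²(1/n₁ + 1/n₂)) = √(226.2645 × (1/29 + 1/30)) = 3.9172
t = (x̄₁ - x̄₂) / SE = (61.45 - 59.06) / 3.9172 = 2.39 / 3.9172 = 0.610
p-value = 0.5442

Since p-value > α = 0.01, we fail to reject H₀.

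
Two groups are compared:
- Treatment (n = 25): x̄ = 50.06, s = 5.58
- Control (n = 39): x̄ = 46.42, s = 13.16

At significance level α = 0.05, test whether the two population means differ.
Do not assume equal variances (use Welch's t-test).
Welch's two-sample t-test:
H₀: μ₁ = μ₂
H₁: μ₁ ≠ μ₂
s₁²/n₁ = 5.58²/25 = 1.2455,  s₂²/n₂ = 13.16²/39 = 4.4407
SE = √(s₁²/n₁ + s₂²/n₂) = √(1.2455 + 4.4407) = 2.3846
df (Welch-Satterthwaite) = (s₁²/n₁ + s₂²/n₂)² / [(s₁²/n₁)²/(n₁-1) + (s₂²/n₂)²/(n₂-1)] ≈ 55.40
t = (x̄₁ - x̄₂) / SE = (50.06 - 46.42) / 2.3846 = 3.64 / 2.3846 = 1.526
p-value = 0.1326

Since p-value > α = 0.05, we fail to reject H₀.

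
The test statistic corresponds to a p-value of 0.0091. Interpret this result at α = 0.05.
Since p = 0.0091 < α = 0.05, reject H₀.
There is sufficient evidence to reject the null hypothesis; the result is statistically significant at the 0.05 level.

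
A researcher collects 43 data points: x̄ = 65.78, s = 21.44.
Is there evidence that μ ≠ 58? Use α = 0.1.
One-sample t-test:
H₀: μ = 58
H₁: μ ≠ 58
df = n - 1 = 42
t = (x̄ - μ₀) / (s/√n) = (65.78 - 58) / (21.44/√43) = 2.380
p-value = 0.0220

Since p-value < α = 0.1, we reject H₀.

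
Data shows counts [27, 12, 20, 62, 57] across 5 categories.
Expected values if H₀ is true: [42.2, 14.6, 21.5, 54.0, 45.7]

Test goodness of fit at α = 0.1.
Chi-square goodness of fit test:
H₀: observed counts match expected distribution
H₁: observed counts differ from expected distribution
df = k - 1 = 4
χ² = Σ(O - E)²/E
   = (27 - 42.2)²/42.2 + (12 - 14.6)²/14.6 + (20 - 21.5)²/21.5 + (62 - 54.0)²/54.0 + (57 - 45.7)²/45.7
   = 5.475 + 0.463 + 0.105 + 1.185 + 2.794
   = 10.02
p-value = 0.0401

Since p-value < α = 0.1, we reject H₀.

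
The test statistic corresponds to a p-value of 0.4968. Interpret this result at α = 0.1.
Since p = 0.4968 > α = 0.1, fail to reject H₀.
There is insufficient evidence to reject the null hypothesis; the result is not statistically significant at the 0.1 level.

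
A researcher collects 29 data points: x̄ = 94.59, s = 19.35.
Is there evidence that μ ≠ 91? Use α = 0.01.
One-sample t-test:
H₀: μ = 91
H₁: μ ≠ 91
df = n - 1 = 28
t = (x̄ - μ₀) / (s/√n) = (94.59 - 91) / (19.35/√29) = 0.999
p-value = 0.3263

Since p-value > α = 0.01, we fail to reject H₀.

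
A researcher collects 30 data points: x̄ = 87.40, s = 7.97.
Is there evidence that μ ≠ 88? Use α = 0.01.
One-sample t-test:
H₀: μ = 88
H₁: μ ≠ 88
df = n - 1 = 29
t = (x̄ - μ₀) / (s/√n) = (87.40 - 88) / (7.97/√30) = -0.412
p-value = 0.6831

Since p-value > α = 0.01, we fail to reject H₀.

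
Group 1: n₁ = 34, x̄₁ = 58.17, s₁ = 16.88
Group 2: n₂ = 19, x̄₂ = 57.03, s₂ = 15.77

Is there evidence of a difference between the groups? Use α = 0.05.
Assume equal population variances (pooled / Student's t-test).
Student's two-sample t-test (equal variances):
H₀: μ₁ = μ₂
H₁: μ₁ ≠ μ₂
df = n₁ + n₂ - 2 = 51
Pooled variance s_p² = [(n₁-1)s₁² + (n₂-1)s₂²] / (n₁ + n₂ - 2) = [(33)(16.88²) + (18)(15.77²)] / 51 = 272.1433
SE = √(s_p²(1/n₁ + 1/n₂)) = √(272.1433 × (1/34 + 1/19)) = 4.7252
t = (x̄₁ - x̄₂) / SE = (58.17 - 57.03) / 4.7252 = 1.14 / 4.7252 = 0.241
p-value = 0.8103

Since p-value > α = 0.05, we fail to reject H₀.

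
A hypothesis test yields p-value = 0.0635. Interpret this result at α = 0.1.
Since p = 0.0635 < α = 0.1, reject H₀.
There is sufficient evidence to reject the null hypothesis; the result is statistically significant at the 0.1 level.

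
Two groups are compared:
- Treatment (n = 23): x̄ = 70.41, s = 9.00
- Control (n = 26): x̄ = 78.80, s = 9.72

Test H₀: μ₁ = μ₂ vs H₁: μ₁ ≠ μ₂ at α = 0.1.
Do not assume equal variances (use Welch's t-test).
Welch's two-sample t-test:
H₀: μ₁ = μ₂
H₁: μ₁ ≠ μ₂
s₁²/n₁ = 9.00²/23 = 3.5217,  s₂²/n₂ = 9.72²/26 = 3.6338
SE = √(s₁²/n₁ + s₂²/n₂) = √(3.5217 + 3.6338) = 2.6750
df (Welch-Satterthwaite) = (s₁²/n₁ + s₂²/n₂)² / [(s₁²/n₁)²/(n₁-1) + (s₂²/n₂)²/(n₂-1)] ≈ 46.89
t = (x̄₁ - x̄₂) / SE = (70.41 - 78.80) / 2.6750 = -8.39 / 2.6750 = -3.136
p-value = 0.0030

Since p-value < α = 0.1, we reject H₀.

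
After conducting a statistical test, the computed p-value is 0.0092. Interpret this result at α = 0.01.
Since p = 0.0092 < α = 0.01, reject H₀.
There is sufficient evidence to reject the null hypothesis; the result is statistically significant at the 0.01 level.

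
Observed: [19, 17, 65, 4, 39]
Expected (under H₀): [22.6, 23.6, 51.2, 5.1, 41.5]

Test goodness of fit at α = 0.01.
Chi-square goodness of fit test:
H₀: observed counts match expected distribution
H₁: observed counts differ from expected distribution
df = k - 1 = 4
χ² = Σ(O - E)²/E
   = (19 - 22.6)²/22.6 + (17 - 23.6)²/23.6 + (65 - 51.2)²/51.2 + (4 - 5.1)²/5.1 + (39 - 41.5)²/41.5
   = 0.573 + 1.846 + 3.720 + 0.237 + 0.151
   = 6.53
p-value = 0.1631

Since p-value > α = 0.01, we fail to reject H₀.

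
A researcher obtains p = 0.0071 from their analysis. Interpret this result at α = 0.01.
Since p = 0.0071 < α = 0.01, reject H₀.
There is sufficient evidence to reject the null hypothesis; the result is statistically significant at the 0.01 level.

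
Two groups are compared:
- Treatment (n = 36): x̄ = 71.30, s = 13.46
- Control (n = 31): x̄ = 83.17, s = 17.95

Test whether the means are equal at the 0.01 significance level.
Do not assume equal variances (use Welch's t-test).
Welch's two-sample t-test:
H₀: μ₁ = μ₂
H₁: μ₁ ≠ μ₂
s₁²/n₁ = 13.46²/36 = 5.0325,  s₂²/n₂ = 17.95²/31 = 10.3936
SE = √(s₁²/n₁ + s₂²/n₂) = √(5.0325 + 10.3936) = 3.9276
df (Welch-Satterthwaite) = (s₁²/n₁ + s₂²/n₂)² / [(s₁²/n₁)²/(n₁-1) + (s₂²/n₂)²/(n₂-1)] ≈ 55.03
t = (x̄₁ - x̄₂) / SE = (71.30 - 83.17) / 3.9276 = -11.87 / 3.9276 = -3.022
p-value = 0.0038

Since p-value < α = 0.01, we reject H₀.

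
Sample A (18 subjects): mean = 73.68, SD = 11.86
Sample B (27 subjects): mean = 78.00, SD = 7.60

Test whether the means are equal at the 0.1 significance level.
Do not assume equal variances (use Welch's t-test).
Welch's two-sample t-test:
H₀: μ₁ = μ₂
H₁: μ₁ ≠ μ₂
s₁²/n₁ = 11.86²/18 = 7.8144,  s₂²/n₂ = 7.60²/27 = 2.1393
SE = √(s₁²/n₁ + s₂²/n₂) = √(7.8144 + 2.1393) = 3.1549
df (Welch-Satterthwaite) = (s₁²/n₁ + s₂²/n₂)² / [(s₁²/n₁)²/(n₁-1) + (s₂²/n₂)²/(n₂-1)] ≈ 26.29
t = (x̄₁ - x̄₂) / SE = (73.68 - 78.00) / 3.1549 = -4.32 / 3.1549 = -1.369
p-value = 0.1825

Since p-value > α = 0.1, we fail to reject H₀.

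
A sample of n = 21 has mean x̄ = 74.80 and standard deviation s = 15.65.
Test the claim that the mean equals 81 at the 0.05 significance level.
One-sample t-test:
H₀: μ = 81
H₁: μ ≠ 81
df = n - 1 = 20
t = (x̄ - μ₀) / (s/√n) = (74.80 - 81) / (15.65/√21) = -1.815
p-value = 0.0845

Since p-value > α = 0.05, we fail to reject H₀.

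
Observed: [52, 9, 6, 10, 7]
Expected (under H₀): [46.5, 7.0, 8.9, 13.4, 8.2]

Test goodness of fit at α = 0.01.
Chi-square goodness of fit test:
H₀: observed counts match expected distribution
H₁: observed counts differ from expected distribution
df = k - 1 = 4
χ² = Σ(O - E)²/E
   = (52 - 46.5)²/46.5 + (9 - 7.0)²/7.0 + (6 - 8.9)²/8.9 + (10 - 13.4)²/13.4 + (7 - 8.2)²/8.2
   = 0.651 + 0.571 + 0.945 + 0.863 + 0.176
   = 3.21
p-value = 0.5241

Since p-value > α = 0.01, we fail to reject H₀.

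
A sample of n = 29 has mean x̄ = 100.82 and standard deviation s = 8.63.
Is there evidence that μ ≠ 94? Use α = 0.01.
One-sample t-test:
H₀: μ = 94
H₁: μ ≠ 94
df = n - 1 = 28
t = (x̄ - μ₀) / (s/√n) = (100.82 - 94) / (8.63/√29) = 4.256
p-value = 0.0002

Since p-value < α = 0.01, we reject H₀.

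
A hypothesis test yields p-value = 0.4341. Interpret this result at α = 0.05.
Since p = 0.4341 > α = 0.05, fail to reject H₀.
There is insufficient evidence to reject the null hypothesis; the result is not statistically significant at the 0.05 level.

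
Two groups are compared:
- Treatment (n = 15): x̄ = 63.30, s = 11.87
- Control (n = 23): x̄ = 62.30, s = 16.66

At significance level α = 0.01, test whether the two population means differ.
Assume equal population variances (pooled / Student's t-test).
Student's two-sample t-test (equal variances):
H₀: μ₁ = μ₂
H₁: μ₁ ≠ μ₂
df = n₁ + n₂ - 2 = 36
Pooled variance s_p² = [(n₁-1)s₁² + (n₂-1)s₂²] / (n₁ + n₂ - 2) = [(14)(11.87²) + (22)(16.66²)] / 36 = 224.4106
SE = √(s_p²(1/n₁ + 1/n₂)) = √(224.4106 × (1/15 + 1/23)) = 4.9717
t = (x̄₁ - x̄₂) / SE = (63.30 - 62.30) / 4.9717 = 1.00 / 4.9717 = 0.201
p-value = 0.8417

Since p-value > α = 0.01, we fail to reject H₀.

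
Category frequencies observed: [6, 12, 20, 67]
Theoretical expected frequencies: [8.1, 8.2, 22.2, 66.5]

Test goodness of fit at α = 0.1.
Chi-square goodness of fit test:
H₀: observed counts match expected distribution
H₁: observed counts differ from expected distribution
df = k - 1 = 3
χ² = Σ(O - E)²/E
   = (6 - 8.1)²/8.1 + (12 - 8.2)²/8.2 + (20 - 22.2)²/22.2 + (67 - 66.5)²/66.5
   = 0.544 + 1.761 + 0.218 + 0.004
   = 2.53
p-value = 0.4704

Since p-value > α = 0.1, we fail to reject H₀.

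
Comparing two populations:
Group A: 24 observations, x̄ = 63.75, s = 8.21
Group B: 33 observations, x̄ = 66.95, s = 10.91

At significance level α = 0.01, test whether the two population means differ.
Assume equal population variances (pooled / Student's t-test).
Student's two-sample t-test (equal variances):
H₀: μ₁ = μ₂
H₁: μ₁ ≠ μ₂
df = n₁ + n₂ - 2 = 55
Pooled variance s_p² = [(n₁-1)s₁² + (n₂-1)s₂²] / (n₁ + n₂ - 2) = [(23)(8.21²) + (32)(10.91²)] / 55 = 97.4399
SE = √(s_p²(1/n₁ + 1/n₂)) = √(97.4399 × (1/24 + 1/33)) = 2.6482
t = (x̄₁ - x̄₂) / SE = (63.75 - 66.95) / 2.6482 = -3.20 / 2.6482 = -1.208
p-value = 0.2321

Since p-value > α = 0.01, we fail to reject H₀.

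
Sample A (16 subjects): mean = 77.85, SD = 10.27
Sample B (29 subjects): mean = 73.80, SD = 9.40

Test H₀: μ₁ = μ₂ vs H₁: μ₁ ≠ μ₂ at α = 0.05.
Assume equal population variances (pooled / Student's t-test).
Student's two-sample t-test (equal variances):
H₀: μ₁ = μ₂
H₁: μ₁ ≠ μ₂
df = n₁ + n₂ - 2 = 43
Pooled variance s_p² = [(n₁-1)s₁² + (n₂-1)s₂²] / (n₁ + n₂ - 2) = [(15)(10.27²) + (28)(9.40²)] / 43 = 94.3296
SE = √(s_p²(1/n₁ + 1/n₂)) = √(94.3296 × (1/16 + 1/29)) = 3.0246
t = (x̄₁ - x̄₂) / SE = (77.85 - 73.80) / 3.0246 = 4.05 / 3.0246 = 1.339
p-value = 0.1876

Since p-value > α = 0.05, we fail to reject H₀.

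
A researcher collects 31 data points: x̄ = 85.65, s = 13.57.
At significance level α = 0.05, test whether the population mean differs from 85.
One-sample t-test:
H₀: μ = 85
H₁: μ ≠ 85
df = n - 1 = 30
t = (x̄ - μ₀) / (s/√n) = (85.65 - 85) / (13.57/√31) = 0.267
p-value = 0.7915

Since p-value > α = 0.05, we fail to reject H₀.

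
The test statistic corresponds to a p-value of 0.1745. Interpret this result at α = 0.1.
Since p = 0.1745 > α = 0.1, fail to reject H₀.
There is insufficient evidence to reject the null hypothesis; the result is not statistically significant at the 0.1 level.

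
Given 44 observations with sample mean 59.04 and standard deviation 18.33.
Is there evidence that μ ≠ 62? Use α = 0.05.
One-sample t-test:
H₀: μ = 62
H₁: μ ≠ 62
df = n - 1 = 43
t = (x̄ - μ₀) / (s/√n) = (59.04 - 62) / (18.33/√44) = -1.071
p-value = 0.2901

Since p-value > α = 0.05, we fail to reject H₀.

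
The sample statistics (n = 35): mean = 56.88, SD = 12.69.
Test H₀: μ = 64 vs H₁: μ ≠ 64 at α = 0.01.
One-sample t-test:
H₀: μ = 64
H₁: μ ≠ 64
df = n - 1 = 34
t = (x̄ - μ₀) / (s/√n) = (56.88 - 64) / (12.69/√35) = -3.319
p-value = 0.0022

Since p-value < α = 0.01, we reject H₀.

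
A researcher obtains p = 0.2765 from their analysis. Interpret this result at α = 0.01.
Since p = 0.2765 > α = 0.01, fail to reject H₀.
There is insufficient evidence to reject the null hypothesis; the result is not statistically significant at the 0.01 level.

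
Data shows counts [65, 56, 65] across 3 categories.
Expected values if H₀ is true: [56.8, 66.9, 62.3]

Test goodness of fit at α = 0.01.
Chi-square goodness of fit test:
H₀: observed counts match expected distribution
H₁: observed counts differ from expected distribution
df = k - 1 = 2
χ² = Σ(O - E)²/E
   = (65 - 56.8)²/56.8 + (56 - 66.9)²/66.9 + (65 - 62.3)²/62.3
   = 1.184 + 1.776 + 0.117
   = 3.08
p-value = 0.2147

Since p-value > α = 0.01, we fail to reject H₀.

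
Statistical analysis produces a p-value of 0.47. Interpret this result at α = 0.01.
Since p = 0.47 > α = 0.01, fail to reject H₀.
There is insufficient evidence to reject the null hypothesis; the result is not statistically significant at the 0.01 level.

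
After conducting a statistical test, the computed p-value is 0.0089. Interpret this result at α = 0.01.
Since p = 0.0089 < α = 0.01, reject H₀.
There is sufficient evidence to reject the null hypothesis; the result is statistically significant at the 0.01 level.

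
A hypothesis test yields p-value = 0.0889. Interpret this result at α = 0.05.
Since p = 0.0889 > α = 0.05, fail to reject H₀.
There is insufficient evidence to reject the null hypothesis; the result is not statistically significant at the 0.05 level.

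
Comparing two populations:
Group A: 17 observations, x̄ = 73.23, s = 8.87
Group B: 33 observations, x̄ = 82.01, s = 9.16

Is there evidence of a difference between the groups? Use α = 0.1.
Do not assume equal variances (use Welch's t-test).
Welch's two-sample t-test:
H₀: μ₁ = μ₂
H₁: μ₁ ≠ μ₂
s₁²/n₁ = 8.87²/17 = 4.6281,  s₂²/n₂ = 9.16²/33 = 2.5426
SE = √(s₁²/n₁ + s₂²/n₂) = √(4.6281 + 2.5426) = 2.6778
df (Welch-Satterthwaite) = (s₁²/n₁ + s₂²/n₂)² / [(s₁²/n₁)²/(n₁-1) + (s₂²/n₂)²/(n₂-1)] ≈ 33.37
t = (x̄₁ - x̄₂) / SE = (73.23 - 82.01) / 2.6778 = -8.78 / 2.6778 = -3.279
p-value = 0.0024

Since p-value < α = 0.1, we reject H₀.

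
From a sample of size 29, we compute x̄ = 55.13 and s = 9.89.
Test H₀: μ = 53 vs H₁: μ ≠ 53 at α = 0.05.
One-sample t-test:
H₀: μ = 53
H₁: μ ≠ 53
df = n - 1 = 28
t = (x̄ - μ₀) / (s/√n) = (55.13 - 53) / (9.89/√29) = 1.160
p-value = 0.2559

Since p-value > α = 0.05, we fail to reject H₀.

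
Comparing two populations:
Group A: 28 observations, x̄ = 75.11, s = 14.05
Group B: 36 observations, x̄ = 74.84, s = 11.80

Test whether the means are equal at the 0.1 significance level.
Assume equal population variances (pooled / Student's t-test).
Student's two-sample t-test (equal variances):
H₀: μ₁ = μ₂
H₁: μ₁ ≠ μ₂
df = n₁ + n₂ - 2 = 62
Pooled variance s_p² = [(n₁-1)s₁² + (n₂-1)s₂²] / (n₁ + n₂ - 2) = [(27)(14.05²) + (35)(11.80²)] / 62 = 164.5688
SE = √(s_p²(1/n₁ + 1/n₂)) = √(164.5688 × (1/28 + 1/36)) = 3.2325
t = (x̄₁ - x̄₂) / SE = (75.11 - 74.84) / 3.2325 = 0.27 / 3.2325 = 0.084
p-value = 0.9337

Since p-value > α = 0.1, we fail to reject H₀.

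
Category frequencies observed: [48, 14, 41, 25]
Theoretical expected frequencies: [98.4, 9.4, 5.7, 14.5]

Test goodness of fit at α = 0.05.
Chi-square goodness of fit test:
H₀: observed counts match expected distribution
H₁: observed counts differ from expected distribution
df = k - 1 = 3
χ² = Σ(O - E)²/E
   = (48 - 98.4)²/98.4 + (14 - 9.4)²/9.4 + (41 - 5.7)²/5.7 + (25 - 14.5)²/14.5
   = 25.815 + 2.251 + 218.612 + 7.603
   = 254.28
p-value < 0.0001

Since p-value < α = 0.05, we reject H₀.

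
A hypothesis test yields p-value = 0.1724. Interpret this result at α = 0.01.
Since p = 0.1724 > α = 0.01, fail to reject H₀.
There is insufficient evidence to reject the null hypothesis; the result is not statistically significant at the 0.01 level.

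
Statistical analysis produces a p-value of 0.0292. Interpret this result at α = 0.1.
Since p = 0.0292 < α = 0.1, reject H₀.
There is sufficient evidence to reject the null hypothesis; the result is statistically significant at the 0.1 level.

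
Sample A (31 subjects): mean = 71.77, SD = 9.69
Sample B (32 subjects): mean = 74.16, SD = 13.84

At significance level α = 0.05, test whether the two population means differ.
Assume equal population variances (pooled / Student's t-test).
Student's two-sample t-test (equal variances):
H₀: μ₁ = μ₂
H₁: μ₁ ≠ μ₂
df = n₁ + n₂ - 2 = 61
Pooled variance s_p² = [(n₁-1)s₁² + (n₂-1)s₂²] / (n₁ + n₂ - 2) = [(30)(9.69²) + (31)(13.84²)] / 61 = 143.5213
SE = √(s_p²(1/n₁ + 1/n₂)) = √(143.5213 × (1/31 + 1/32)) = 3.0191
t = (x̄₁ - x̄₂) / SE = (71.77 - 74.16) / 3.0191 = -2.39 / 3.0191 = -0.792
p-value = 0.4316

Since p-value > α = 0.05, we fail to reject H₀.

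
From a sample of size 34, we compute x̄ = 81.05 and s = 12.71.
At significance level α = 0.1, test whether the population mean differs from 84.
One-sample t-test:
H₀: μ = 84
H₁: μ ≠ 84
df = n - 1 = 33
t = (x̄ - μ₀) / (s/√n) = (81.05 - 84) / (12.71/√34) = -1.353
p-value = 0.1851

Since p-value > α = 0.1, we fail to reject H₀.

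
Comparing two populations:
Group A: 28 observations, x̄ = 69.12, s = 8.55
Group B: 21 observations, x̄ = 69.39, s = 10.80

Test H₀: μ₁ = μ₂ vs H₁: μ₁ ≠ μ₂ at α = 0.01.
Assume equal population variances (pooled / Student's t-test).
Student's two-sample t-test (equal variances):
H₀: μ₁ = μ₂
H₁: μ₁ ≠ μ₂
df = n₁ + n₂ - 2 = 47
Pooled variance s_p² = [(n₁-1)s₁² + (n₂-1)s₂²] / (n₁ + n₂ - 2) = [(27)(8.55²) + (20)(10.80²)] / 47 = 91.6291
SE = √(s_p²(1/n₁ + 1/n₂)) = √(91.6291 × (1/28 + 1/21)) = 2.7633
t = (x̄₁ - x̄₂) / SE = (69.12 - 69.39) / 2.7633 = -0.27 / 2.7633 = -0.098
p-value = 0.9226

Since p-value > α = 0.01, we fail to reject H₀.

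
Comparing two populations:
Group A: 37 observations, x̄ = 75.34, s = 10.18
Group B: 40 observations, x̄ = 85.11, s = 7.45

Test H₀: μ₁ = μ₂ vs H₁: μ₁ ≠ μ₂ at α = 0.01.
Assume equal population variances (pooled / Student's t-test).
Student's two-sample t-test (equal variances):
H₀: μ₁ = μ₂
H₁: μ₁ ≠ μ₂
df = n₁ + n₂ - 2 = 75
Pooled variance s_p² = [(n₁-1)s₁² + (n₂-1)s₂²] / (n₁ + n₂ - 2) = [(36)(10.18²) + (39)(7.45²)] / 75 = 78.6049
SE = √(s_p²(1/n₁ + 1/n₂)) = √(78.6049 × (1/37 + 1/40)) = 2.0223
t = (x̄₁ - x̄₂) / SE = (75.34 - 85.11) / 2.0223 = -9.77 / 2.0223 = -4.831
p-value < 0.0001

Since p-value < α = 0.01, we reject H₀.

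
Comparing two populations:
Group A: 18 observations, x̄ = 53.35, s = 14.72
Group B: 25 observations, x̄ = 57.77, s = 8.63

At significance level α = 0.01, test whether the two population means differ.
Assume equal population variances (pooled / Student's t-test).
Student's two-sample t-test (equal variances):
H₀: μ₁ = μ₂
H₁: μ₁ ≠ μ₂
df = n₁ + n₂ - 2 = 41
Pooled variance s_p² = [(n₁-1)s₁² + (n₂-1)s₂²] / (n₁ + n₂ - 2) = [(17)(14.72²) + (24)(8.63²)] / 41 = 133.4385
SE = √(s_p²(1/n₁ + 1/n₂)) = √(133.4385 × (1/18 + 1/25)) = 3.5708
t = (x̄₁ - x̄₂) / SE = (53.35 - 57.77) / 3.5708 = -4.42 / 3.5708 = -1.238
p-value = 0.2228

Since p-value > α = 0.01, we fail to reject H₀.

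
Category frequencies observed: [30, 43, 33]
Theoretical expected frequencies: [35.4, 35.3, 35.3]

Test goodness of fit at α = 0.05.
Chi-square goodness of fit test:
H₀: observed counts match expected distribution
H₁: observed counts differ from expected distribution
df = k - 1 = 2
χ² = Σ(O - E)²/E
   = (30 - 35.4)²/35.4 + (43 - 35.3)²/35.3 + (33 - 35.3)²/35.3
   = 0.824 + 1.680 + 0.150
   = 2.65
p-value = 0.2654

Since p-value > α = 0.05, we fail to reject H₀.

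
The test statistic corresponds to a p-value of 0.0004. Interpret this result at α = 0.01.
Since p = 0.0004 < α = 0.01, reject H₀.
There is sufficient evidence to reject the null hypothesis; the result is statistically significant at the 0.01 level.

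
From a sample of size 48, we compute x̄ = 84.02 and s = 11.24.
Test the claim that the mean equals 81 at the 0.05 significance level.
One-sample t-test:
H₀: μ = 81
H₁: μ ≠ 81
df = n - 1 = 47
t = (x̄ - μ₀) / (s/√n) = (84.02 - 81) / (11.24/√48) = 1.861
p-value = 0.0689

Since p-value > α = 0.05, we fail to reject H₀.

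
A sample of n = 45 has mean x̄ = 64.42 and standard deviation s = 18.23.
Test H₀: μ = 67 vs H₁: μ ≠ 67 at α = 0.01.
One-sample t-test:
H₀: μ = 67
H₁: μ ≠ 67
df = n - 1 = 44
t = (x̄ - μ₀) / (s/√n) = (64.42 - 67) / (18.23/√45) = -0.949
p-value = 0.3476

Since p-value > α = 0.01, we fail to reject H₀.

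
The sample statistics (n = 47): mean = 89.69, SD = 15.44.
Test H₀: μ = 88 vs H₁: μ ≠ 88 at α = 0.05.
One-sample t-test:
H₀: μ = 88
H₁: μ ≠ 88
df = n - 1 = 46
t = (x̄ - μ₀) / (s/√n) = (89.69 - 88) / (15.44/√47) = 0.750
p-value = 0.4568

Since p-value > α = 0.05, we fail to reject H₀.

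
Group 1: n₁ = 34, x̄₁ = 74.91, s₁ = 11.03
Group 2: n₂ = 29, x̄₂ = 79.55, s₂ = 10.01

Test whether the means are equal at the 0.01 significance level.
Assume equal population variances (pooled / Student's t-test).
Student's two-sample t-test (equal variances):
H₀: μ₁ = μ₂
H₁: μ₁ ≠ μ₂
df = n₁ + n₂ - 2 = 61
Pooled variance s_p² = [(n₁-1)s₁² + (n₂-1)s₂²] / (n₁ + n₂ - 2) = [(33)(11.03²) + (28)(10.01²)] / 61 = 111.8100
SE = √(s_p²(1/n₁ + 1/n₂)) = √(111.8100 × (1/34 + 1/29)) = 2.6728
t = (x̄₁ - x̄₂) / SE = (74.91 - 79.55) / 2.6728 = -4.64 / 2.6728 = -1.736
p-value = 0.0876

Since p-value > α = 0.01, we fail to reject H₀.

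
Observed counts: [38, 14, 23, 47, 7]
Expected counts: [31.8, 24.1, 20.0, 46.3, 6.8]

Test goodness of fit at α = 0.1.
Chi-square goodness of fit test:
H₀: observed counts match expected distribution
H₁: observed counts differ from expected distribution
df = k - 1 = 4
χ² = Σ(O - E)²/E
   = (38 - 31.8)²/31.8 + (14 - 24.1)²/24.1 + (23 - 20.0)²/20.0 + (47 - 46.3)²/46.3 + (7 - 6.8)²/6.8
   = 1.209 + 4.233 + 0.450 + 0.011 + 0.006
   = 5.91
p-value = 0.2061

Since p-value > α = 0.1, we fail to reject H₀.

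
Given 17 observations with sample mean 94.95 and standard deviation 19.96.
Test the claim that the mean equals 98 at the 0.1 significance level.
One-sample t-test:
H₀: μ = 98
H₁: μ ≠ 98
df = n - 1 = 16
t = (x̄ - μ₀) / (s/√n) = (94.95 - 98) / (19.96/√17) = -0.630
p-value = 0.5376

Since p-value > α = 0.1, we fail to reject H₀.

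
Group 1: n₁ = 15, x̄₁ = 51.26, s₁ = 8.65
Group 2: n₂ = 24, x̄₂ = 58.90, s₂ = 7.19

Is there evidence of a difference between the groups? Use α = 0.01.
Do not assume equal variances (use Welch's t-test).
Welch's two-sample t-test:
H₀: μ₁ = μ₂
H₁: μ₁ ≠ μ₂
s₁²/n₁ = 8.65²/15 = 4.9882,  s₂²/n₂ = 7.19²/24 = 2.1540
SE = √(s₁²/n₁ + s₂²/n₂) = √(4.9882 + 2.1540) = 2.6725
df (Welch-Satterthwaite) = (s₁²/n₁ + s₂²/n₂)² / [(s₁²/n₁)²/(n₁-1) + (s₂²/n₂)²/(n₂-1)] ≈ 25.78
t = (x̄₁ - x̄₂) / SE = (51.26 - 58.90) / 2.6725 = -7.64 / 2.6725 = -2.859
p-value = 0.0083

Since p-value < α = 0.01, we reject H₀.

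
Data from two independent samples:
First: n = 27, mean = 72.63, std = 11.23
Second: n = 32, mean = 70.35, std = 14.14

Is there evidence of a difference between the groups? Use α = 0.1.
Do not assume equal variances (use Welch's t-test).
Welch's two-sample t-test:
H₀: μ₁ = μ₂
H₁: μ₁ ≠ μ₂
s₁²/n₁ = 11.23²/27 = 4.6708,  s₂²/n₂ = 14.14²/32 = 6.2481
SE = √(s₁²/n₁ + s₂²/n₂) = √(4.6708 + 6.2481) = 3.3044
df (Welch-Satterthwaite) = (s₁²/n₁ + s₂²/n₂)² / [(s₁²/n₁)²/(n₁-1) + (s₂²/n₂)²/(n₂-1)] ≈ 56.82
t = (x̄₁ - x̄₂) / SE = (72.63 - 70.35) / 3.3044 = 2.28 / 3.3044 = 0.690
p-value = 0.4930

Since p-value > α = 0.1, we fail to reject H₀.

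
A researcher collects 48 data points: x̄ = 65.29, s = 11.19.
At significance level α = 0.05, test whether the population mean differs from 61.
One-sample t-test:
H₀: μ = 61
H₁: μ ≠ 61
df = n - 1 = 47
t = (x̄ - μ₀) / (s/√n) = (65.29 - 61) / (11.19/√48) = 2.656
p-value = 0.0108

Since p-value < α = 0.05, we reject H₀.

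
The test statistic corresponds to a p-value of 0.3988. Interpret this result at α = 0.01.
Since p = 0.3988 > α = 0.01, fail to reject H₀.
There is insufficient evidence to reject the null hypothesis; the result is not statistically significant at the 0.01 level.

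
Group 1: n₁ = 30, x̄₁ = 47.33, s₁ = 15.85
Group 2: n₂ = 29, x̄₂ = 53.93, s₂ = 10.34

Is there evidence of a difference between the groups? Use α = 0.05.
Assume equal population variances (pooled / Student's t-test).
Student's two-sample t-test (equal variances):
H₀: μ₁ = μ₂
H₁: μ₁ ≠ μ₂
df = n₁ + n₂ - 2 = 57
Pooled variance s_p² = [(n₁-1)s₁² + (n₂-1)s₂²] / (n₁ + n₂ - 2) = [(29)(15.85²) + (28)(10.34²)] / 57 = 180.3349
SE = √(s_p²(1/n₁ + 1/n₂)) = √(180.3349 × (1/30 + 1/29)) = 3.4971
t = (x̄₁ - x̄₂) / SE = (47.33 - 53.93) / 3.4971 = -6.60 / 3.4971 = -1.887
p-value = 0.0642

Since p-value > α = 0.05, we fail to reject H₀.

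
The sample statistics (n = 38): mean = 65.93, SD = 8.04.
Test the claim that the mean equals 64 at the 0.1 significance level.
One-sample t-test:
H₀: μ = 64
H₁: μ ≠ 64
df = n - 1 = 37
t = (x̄ - μ₀) / (s/√n) = (65.93 - 64) / (8.04/√38) = 1.480
p-value = 0.1474

Since p-value > α = 0.1, we fail to reject H₀.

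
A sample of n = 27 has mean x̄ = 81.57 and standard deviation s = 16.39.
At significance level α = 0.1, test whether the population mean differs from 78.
One-sample t-test:
H₀: μ = 78
H₁: μ ≠ 78
df = n - 1 = 26
t = (x̄ - μ₀) / (s/√n) = (81.57 - 78) / (16.39/√27) = 1.132
p-value = 0.2680

Since p-value > α = 0.1, we fail to reject H₀.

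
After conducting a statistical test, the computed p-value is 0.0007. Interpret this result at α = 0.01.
Since p = 0.0007 < α = 0.01, reject H₀.
There is sufficient evidence to reject the null hypothesis; the result is statistically significant at the 0.01 level.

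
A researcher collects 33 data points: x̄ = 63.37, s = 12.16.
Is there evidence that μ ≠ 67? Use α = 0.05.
One-sample t-test:
H₀: μ = 67
H₁: μ ≠ 67
df = n - 1 = 32
t = (x̄ - μ₀) / (s/√n) = (63.37 - 67) / (12.16/√33) = -1.715
p-value = 0.0960

Since p-value > α = 0.05, we fail to reject H₀.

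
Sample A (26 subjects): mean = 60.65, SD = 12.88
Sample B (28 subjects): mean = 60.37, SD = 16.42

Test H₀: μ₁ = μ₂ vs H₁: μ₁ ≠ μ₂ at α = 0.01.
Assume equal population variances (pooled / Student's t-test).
Student's two-sample t-test (equal variances):
H₀: μ₁ = μ₂
H₁: μ₁ ≠ μ₂
df = n₁ + n₂ - 2 = 52
Pooled variance s_p² = [(n₁-1)s₁² + (n₂-1)s₂²] / (n₁ + n₂ - 2) = [(25)(12.88²) + (27)(16.42²)] / 52 = 219.7501
SE = √(s_p²(1/n₁ + 1/n₂)) = √(219.7501 × (1/26 + 1/28)) = 4.0373
t = (x̄₁ - x̄₂) / SE = (60.65 - 60.37) / 4.0373 = 0.28 / 4.0373 = 0.069
p-value = 0.9450

Since p-value > α = 0.01, we fail to reject H₀.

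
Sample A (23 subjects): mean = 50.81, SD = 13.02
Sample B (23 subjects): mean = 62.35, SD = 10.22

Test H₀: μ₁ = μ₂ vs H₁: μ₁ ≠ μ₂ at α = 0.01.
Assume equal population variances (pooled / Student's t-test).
Student's two-sample t-test (equal variances):
H₀: μ₁ = μ₂
H₁: μ₁ ≠ μ₂
df = n₁ + n₂ - 2 = 44
Pooled variance s_p² = [(n₁-1)s₁² + (n₂-1)s₂²] / (n₁ + n₂ - 2) = [(22)(13.02²) + (22)(10.22²)] / 44 = 136.9844
SE = √(s_p²(1/n₁ + 1/n₂)) = √(136.9844 × (1/23 + 1/23)) = 3.4513
t = (x̄₁ - x̄₂) / SE = (50.81 - 62.35) / 3.4513 = -11.54 / 3.4513 = -3.344
p-value = 0.0017

Since p-value < α = 0.01, we reject H₀.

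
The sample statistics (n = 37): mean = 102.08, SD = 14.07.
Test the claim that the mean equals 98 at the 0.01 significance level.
One-sample t-test:
H₀: μ = 98
H₁: μ ≠ 98
df = n - 1 = 36
t = (x̄ - μ₀) / (s/√n) = (102.08 - 98) / (14.07/√37) = 1.764
p-value = 0.0862

Since p-value > α = 0.01, we fail to reject H₀.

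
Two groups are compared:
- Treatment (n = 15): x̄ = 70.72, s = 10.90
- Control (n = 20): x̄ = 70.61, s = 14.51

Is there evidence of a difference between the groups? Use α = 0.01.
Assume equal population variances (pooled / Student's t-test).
Student's two-sample t-test (equal variances):
H₀: μ₁ = μ₂
H₁: μ₁ ≠ μ₂
df = n₁ + n₂ - 2 = 33
Pooled variance s_p² = [(n₁-1)s₁² + (n₂-1)s₂²] / (n₁ + n₂ - 2) = [(14)(10.90²) + (19)(14.51²)] / 33 = 171.6243
SE = √(s_p²(1/n₁ + 1/n₂)) = √(171.6243 × (1/15 + 1/20)) = 4.4747
t = (x̄₁ - x̄₂) / SE = (70.72 - 70.61) / 4.4747 = 0.11 / 4.4747 = 0.025
p-value = 0.9805

Since p-value > α = 0.01, we fail to reject H₀.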